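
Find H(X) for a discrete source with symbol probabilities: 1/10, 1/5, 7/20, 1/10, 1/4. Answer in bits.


H = -sum(p_i * log2(p_i)). Terms: -(1/10)*log2(1/10) = 0.332193; -(1/5)*log2(1/5) = 0.464386; -(7/20)*log2(7/20) = 0.530101; -(1/10)*log2(1/10) = 0.332193; -(1/4)*log2(1/4) = 0.500000. H = 0.332193 + 0.464386 + 0.530101 + 0.332193 + 0.500000 = 2.1589

2.1589 bits


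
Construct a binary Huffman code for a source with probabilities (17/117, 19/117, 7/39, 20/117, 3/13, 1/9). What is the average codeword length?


Huffman construction (repeatedly merge the two least-probable nodes; each merge adds 1 bit to every symbol beneath it): 1/9 + 17/117 = 10/39; 19/117 + 20/117 = 1/3; 7/39 + 3/13 = 16/39; 10/39 + 1/3 = 23/39; 16/39 + 23/39 = 1. Resulting codeword lengths (in the order the probabilities were given): (3, 3, 2, 3, 2, 3). L_avg = sum(p_i * l_i) = 17/117*3 + 19/117*3 + 7/39*2 + 20/117*3 + 3/13*2 + 1/9*3 = 101/39 = 2.5897

2.5897 bits


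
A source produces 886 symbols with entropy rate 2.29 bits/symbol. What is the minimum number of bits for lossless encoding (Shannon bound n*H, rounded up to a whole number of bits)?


Minimum bits >= n * H = 886 * 2.29 = 2028.94, rounded up to a whole number of bits = 2029

2029 bits


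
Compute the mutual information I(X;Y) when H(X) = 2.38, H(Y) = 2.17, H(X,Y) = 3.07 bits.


I(X;Y) = H(X) + H(Y) - H(X,Y) = 2.38 + 2.17 - 3.07 = 1.48

1.48 bits


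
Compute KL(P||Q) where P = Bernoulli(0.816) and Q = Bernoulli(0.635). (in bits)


KL = p*log2(p/q) + (1-p)*log2((1-p)/(1-q)) = 0.816*log2(0.816/0.635) + 0.184*log2(0.184/0.365) = 0.1134

0.1134 bits


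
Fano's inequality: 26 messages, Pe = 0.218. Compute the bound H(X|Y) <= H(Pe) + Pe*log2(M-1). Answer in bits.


H(Pe) = -Pe*log2(Pe) - (1-Pe)*log2(1-Pe) = -0.218*log2(0.218) - 0.782*log2(0.782) = 0.479077 + 0.277422 = 0.7565. Pe*log2(M-1) = 0.218*log2(25) = 1.012361. Bound = H(Pe) + Pe*log2(M-1) = 0.479077 + 0.277422 + 1.012361 = 1.7689

1.7689 bits


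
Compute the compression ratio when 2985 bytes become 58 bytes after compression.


Ratio = original / compressed = 2985 / 58 = 51.4655

51.4655


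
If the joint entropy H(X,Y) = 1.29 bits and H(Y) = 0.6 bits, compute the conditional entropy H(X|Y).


H(X|Y) = H(X,Y) - H(Y) = 1.29 - 0.6 = 0.69

0.69 bits


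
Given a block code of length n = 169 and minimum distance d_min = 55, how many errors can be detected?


Detection capability = d_min - 1 = 55 - 1 = 54

54 errors


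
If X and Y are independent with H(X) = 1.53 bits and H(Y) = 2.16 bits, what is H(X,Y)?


For independent variables, H(X,Y) = H(X) + H(Y) = 1.53 + 2.16 = 3.69

3.69 bits


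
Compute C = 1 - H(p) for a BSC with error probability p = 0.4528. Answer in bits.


H(p) = -p*log2(p) - (1-p)*log2(1-p) = -0.4528*log2(0.4528) - 0.5472*log2(0.5472) = 0.517575 + 0.475987 = 0.9936. C = 1 - H(p) = 1 - 0.9936 = 0.0064

0.0064 bits


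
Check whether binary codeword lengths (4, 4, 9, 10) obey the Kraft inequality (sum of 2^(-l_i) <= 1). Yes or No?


Kraft sum = sum(2^(-l_i)) = 0.1279, need <= 1. Result: satisfied (a binary prefix-free code with these lengths exists)

Yes


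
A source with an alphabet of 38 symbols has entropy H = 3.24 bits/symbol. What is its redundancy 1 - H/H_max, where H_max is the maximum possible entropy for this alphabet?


H_max = log2(K) = log2(38) = 5.2479 bits/symbol. Redundancy = 1 - H/H_max = 1 - 3.24/5.2479 = 1 - 0.6174 = 0.3826

0.3826


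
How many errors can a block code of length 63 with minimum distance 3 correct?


Correction capability = floor((d-1)/2) = floor((3-1)/2) = 1

1 errors


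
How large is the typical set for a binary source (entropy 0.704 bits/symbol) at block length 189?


log2|A_typical| = nH = 189 * 0.704 = 133.056, so |A_typical| ~ 2^133.056 = 1.132e+40

1.132e+40


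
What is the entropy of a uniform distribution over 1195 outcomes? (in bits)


H = log2(n) = log2(1195) = 10.2228

10.2228 bits


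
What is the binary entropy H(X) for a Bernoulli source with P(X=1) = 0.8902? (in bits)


H = -p*log2(p) - (1-p)*log2(1-p). -0.8902*log2(0.8902) = 0.149374; -0.1098*log2(0.1098) = 0.349938. H = 0.149374 + 0.349938 = 0.4993

0.4993 bits


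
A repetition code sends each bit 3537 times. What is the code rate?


Rate = k/n = 1/3537

1/3537


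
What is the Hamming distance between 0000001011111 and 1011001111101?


Count differing positions: ^ . ^ ^ . . . ^ . . . ^ . = 5 differences

5


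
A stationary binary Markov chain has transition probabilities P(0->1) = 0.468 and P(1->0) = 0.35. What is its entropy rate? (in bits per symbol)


Stationary distribution: pi_0 = p10/(p01+p10) = 0.4279, pi_1 = 0.5721. Entropy rate H' = pi_0*H(p01) + pi_1*H(p10) = 0.4279*0.997 + 0.5721*0.9341 = 0.961

0.961 bits/symbol


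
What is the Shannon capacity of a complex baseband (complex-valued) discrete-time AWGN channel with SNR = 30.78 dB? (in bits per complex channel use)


SNR_linear = 10^(30.78/10) = 1196.7405; C = log2(1 + SNR_linear) = log2(1 + 1196.7405) = 10.2261

10.2261 bits/channel use


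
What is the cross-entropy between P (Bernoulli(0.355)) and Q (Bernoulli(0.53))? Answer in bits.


H(P,Q) = -p*log2(q) - (1-p)*log2(1-q). -0.355*log2(0.53) = 0.325157; -0.645*log2(0.47) = 0.702577. H(P,Q) = 0.325157 + 0.702577 = 1.0277

1.0277 bits


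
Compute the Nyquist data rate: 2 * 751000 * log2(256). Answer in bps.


Rate = 2 * B * log2(M) = 2 * 751000 * 8.0 = 12016000.0

12016000.0 bps


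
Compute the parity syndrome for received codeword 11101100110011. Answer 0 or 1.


Syndrome = XOR of all bits = 1 XOR 1 XOR 1 XOR 0 XOR 1 XOR 1 XOR 0 XOR 0 XOR 1 XOR 1 XOR 0 XOR 0 XOR 1 XOR 1 = 1

1


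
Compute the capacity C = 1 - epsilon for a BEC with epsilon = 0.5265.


C = 1 - epsilon = 1 - 0.5265 = 0.4735

0.4735 bits


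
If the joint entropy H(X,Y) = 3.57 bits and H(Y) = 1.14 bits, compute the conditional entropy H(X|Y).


H(X|Y) = H(X,Y) - H(Y) = 3.57 - 1.14 = 2.43

2.43 bits


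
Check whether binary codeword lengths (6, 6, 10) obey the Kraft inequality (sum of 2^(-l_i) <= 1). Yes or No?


Kraft sum = sum(2^(-l_i)) = 0.0322, need <= 1. Result: satisfied (a binary prefix-free code with these lengths exists)

Yes


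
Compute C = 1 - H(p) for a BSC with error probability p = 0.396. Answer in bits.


H(p) = -p*log2(p) - (1-p)*log2(1-p) = -0.396*log2(0.396) - 0.604*log2(0.604) = 0.529225 + 0.439337 = 0.9686. C = 1 - H(p) = 1 - 0.9686 = 0.0314

0.0314 bits


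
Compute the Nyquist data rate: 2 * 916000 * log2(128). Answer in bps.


Rate = 2 * B * log2(M) = 2 * 916000 * 7.0 = 12824000.0

12824000.0 bps


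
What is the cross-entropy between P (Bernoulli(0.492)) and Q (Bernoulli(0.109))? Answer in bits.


H(P,Q) = -p*log2(q) - (1-p)*log2(1-q). -0.492*log2(0.109) = 1.573219; -0.508*log2(0.891) = 0.084583. H(P,Q) = 1.573219 + 0.084583 = 1.6578

1.6578 bits


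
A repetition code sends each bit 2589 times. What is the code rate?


Rate = k/n = 1/2589

1/2589


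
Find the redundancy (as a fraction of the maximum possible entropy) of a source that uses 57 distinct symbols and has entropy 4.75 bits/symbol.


H_max = log2(K) = log2(57) = 5.8329 bits/symbol. Redundancy = 1 - H/H_max = 1 - 4.75/5.8329 = 1 - 0.8143 = 0.1857

0.1857


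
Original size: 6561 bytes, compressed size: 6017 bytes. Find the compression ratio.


Ratio = original / compressed = 6561 / 6017 = 1.0904

1.0904


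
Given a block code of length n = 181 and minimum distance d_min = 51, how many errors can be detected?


Detection capability = d_min - 1 = 51 - 1 = 50

50 errors


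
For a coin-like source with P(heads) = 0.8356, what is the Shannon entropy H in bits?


H = -p*log2(p) - (1-p)*log2(1-p). -0.8356*log2(0.8356) = 0.216517; -0.1644*log2(0.1644) = 0.428216. H = 0.216517 + 0.428216 = 0.6447

0.6447 bits


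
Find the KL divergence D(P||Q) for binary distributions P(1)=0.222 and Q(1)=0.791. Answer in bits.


KL = p*log2(p/q) + (1-p)*log2((1-p)/(1-q)) = 0.222*log2(0.222/0.791) + 0.778*log2(0.778/0.209) = 1.0683

1.0683 bits


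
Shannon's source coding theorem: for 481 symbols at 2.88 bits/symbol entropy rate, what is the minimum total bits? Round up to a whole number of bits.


Minimum bits >= n * H = 481 * 2.88 = 1385.28, rounded up to a whole number of bits = 1386

1386 bits


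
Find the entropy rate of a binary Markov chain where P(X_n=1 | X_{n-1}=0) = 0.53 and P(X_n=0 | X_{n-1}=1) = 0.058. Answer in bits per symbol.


Stationary distribution: pi_0 = p10/(p01+p10) = 0.0986, pi_1 = 0.9014. Entropy rate H' = pi_0*H(p01) + pi_1*H(p10) = 0.0986*0.9974 + 0.9014*0.3195 = 0.3863

0.3863 bits/symbol


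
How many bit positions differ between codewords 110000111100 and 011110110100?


Count differing positions: ^ . ^ ^ ^ . . . ^ . . . = 5 differences

5


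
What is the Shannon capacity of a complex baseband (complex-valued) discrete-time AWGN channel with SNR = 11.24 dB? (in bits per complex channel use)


SNR_linear = 10^(11.24/10) = 13.3045; C = log2(1 + SNR_linear) = log2(1 + 13.3045) = 3.8384

3.8384 bits/channel use


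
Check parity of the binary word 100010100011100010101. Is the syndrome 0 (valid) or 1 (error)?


Syndrome = XOR of all bits = 1 XOR 0 XOR 0 XOR 0 XOR 1 XOR 0 XOR 1 XOR 0 XOR 0 XOR 0 XOR 1 XOR 1 XOR 1 XOR 0 XOR 0 XOR 0 XOR 1 XOR 0 XOR 1 XOR 0 XOR 1 = 1

1


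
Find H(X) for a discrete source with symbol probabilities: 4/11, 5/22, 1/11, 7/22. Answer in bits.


H = -sum(p_i * log2(p_i)). Terms: -(4/11)*log2(4/11) = 0.530702; -(5/22)*log2(5/22) = 0.485796; -(1/11)*log2(1/11) = 0.314494; -(7/22)*log2(7/22) = 0.525661. H = 0.530702 + 0.485796 + 0.314494 + 0.525661 = 1.8567

1.8567 bits


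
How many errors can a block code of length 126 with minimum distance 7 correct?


Correction capability = floor((d-1)/2) = floor((7-1)/2) = 3

3 errors


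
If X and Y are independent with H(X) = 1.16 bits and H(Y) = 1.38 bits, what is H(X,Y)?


For independent variables, H(X,Y) = H(X) + H(Y) = 1.16 + 1.38 = 2.54

2.54 bits


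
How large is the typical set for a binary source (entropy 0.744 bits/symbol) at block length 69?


log2|A_typical| = nH = 69 * 0.744 = 51.336, so |A_typical| ~ 2^51.336 = 2.842e+15

2.842e+15


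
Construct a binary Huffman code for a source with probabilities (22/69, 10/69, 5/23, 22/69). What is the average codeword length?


Huffman construction (repeatedly merge the two least-probable nodes; each merge adds 1 bit to every symbol beneath it): 10/69 + 5/23 = 25/69; 22/69 + 22/69 = 44/69; 25/69 + 44/69 = 1. Resulting codeword lengths (in the order the probabilities were given): (2, 2, 2, 2). L_avg = sum(p_i * l_i) = 22/69*2 + 10/69*2 + 5/23*2 + 22/69*2 = 2

2.0 bits


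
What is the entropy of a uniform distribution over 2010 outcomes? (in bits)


H = log2(n) = log2(2010) = 10.973

10.973 bits


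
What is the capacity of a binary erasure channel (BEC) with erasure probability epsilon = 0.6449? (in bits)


C = 1 - epsilon = 1 - 0.6449 = 0.3551

0.3551 bits


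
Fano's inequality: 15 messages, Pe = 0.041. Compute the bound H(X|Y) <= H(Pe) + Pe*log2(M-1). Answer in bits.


H(Pe) = -Pe*log2(Pe) - (1-Pe)*log2(1-Pe) = -0.041*log2(0.041) - 0.959*log2(0.959) = 0.188938 + 0.057921 = 0.2469. Pe*log2(M-1) = 0.041*log2(14) = 0.156102. Bound = H(Pe) + Pe*log2(M-1) = 0.188938 + 0.057921 + 0.156102 = 0.403

0.403 bits


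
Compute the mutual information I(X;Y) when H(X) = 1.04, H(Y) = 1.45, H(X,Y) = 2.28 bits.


I(X;Y) = H(X) + H(Y) - H(X,Y) = 1.04 + 1.45 - 2.28 = 0.21

0.21 bits


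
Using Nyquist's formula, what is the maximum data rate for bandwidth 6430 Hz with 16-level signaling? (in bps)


Rate = 2 * B * log2(M) = 2 * 6430 * 4.0 = 51440.0

51440.0 bps


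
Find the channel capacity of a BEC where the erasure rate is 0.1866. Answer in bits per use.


C = 1 - epsilon = 1 - 0.1866 = 0.8134

0.8134 bits


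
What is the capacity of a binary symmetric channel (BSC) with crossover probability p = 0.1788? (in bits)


H(p) = -p*log2(p) - (1-p)*log2(1-p) = -0.1788*log2(0.1788) - 0.8212*log2(0.8212) = 0.444064 + 0.233380 = 0.6774. C = 1 - H(p) = 1 - 0.6774 = 0.3226

0.3226 bits


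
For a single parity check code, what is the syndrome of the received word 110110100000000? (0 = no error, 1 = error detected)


Syndrome = XOR of all bits = 1 XOR 1 XOR 0 XOR 1 XOR 1 XOR 0 XOR 1 XOR 0 XOR 0 XOR 0 XOR 0 XOR 0 XOR 0 XOR 0 XOR 0 = 1

1


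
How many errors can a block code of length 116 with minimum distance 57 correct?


Correction capability = floor((d-1)/2) = floor((57-1)/2) = 28

28 errors


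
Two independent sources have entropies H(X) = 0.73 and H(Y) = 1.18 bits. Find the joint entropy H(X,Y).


For independent variables, H(X,Y) = H(X) + H(Y) = 0.73 + 1.18 = 1.91

1.91 bits


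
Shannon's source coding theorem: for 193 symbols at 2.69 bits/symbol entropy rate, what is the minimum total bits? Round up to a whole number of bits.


Minimum bits >= n * H = 193 * 2.69 = 519.17, rounded up to a whole number of bits = 520

520 bits


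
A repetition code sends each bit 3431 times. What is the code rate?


Rate = k/n = 1/3431

1/3431


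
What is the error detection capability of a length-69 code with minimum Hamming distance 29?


Detection capability = d_min - 1 = 29 - 1 = 28

28 errors


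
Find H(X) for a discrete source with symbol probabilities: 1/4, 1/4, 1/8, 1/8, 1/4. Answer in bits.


H = -sum(p_i * log2(p_i)). Terms: -(1/4)*log2(1/4) = 0.500000; -(1/4)*log2(1/4) = 0.500000; -(1/8)*log2(1/8) = 0.375000; -(1/8)*log2(1/8) = 0.375000; -(1/4)*log2(1/4) = 0.500000. H = 0.500000 + 0.500000 + 0.375000 + 0.375000 + 0.500000 = 2.25

2.25 bits


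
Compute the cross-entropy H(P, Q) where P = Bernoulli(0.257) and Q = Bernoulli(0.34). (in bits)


H(P,Q) = -p*log2(q) - (1-p)*log2(1-q). -0.257*log2(0.34) = 0.399993; -0.743*log2(0.66) = 0.445400. H(P,Q) = 0.399993 + 0.445400 = 0.8454

0.8454 bits


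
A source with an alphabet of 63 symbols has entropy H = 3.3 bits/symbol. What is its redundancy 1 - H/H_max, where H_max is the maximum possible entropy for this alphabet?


H_max = log2(K) = log2(63) = 5.9773 bits/symbol. Redundancy = 1 - H/H_max = 1 - 3.3/5.9773 = 1 - 0.5521 = 0.4479

0.4479


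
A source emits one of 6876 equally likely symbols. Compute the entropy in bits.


H = log2(n) = log2(6876) = 12.7474

12.7474 bits


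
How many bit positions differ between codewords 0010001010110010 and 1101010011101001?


Count differing positions: ^ ^ ^ ^ . ^ ^ . . ^ . ^ ^ . ^ ^ = 11 differences

11


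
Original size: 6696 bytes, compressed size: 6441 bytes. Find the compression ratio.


Ratio = original / compressed = 6696 / 6441 = 1.0396

1.0396


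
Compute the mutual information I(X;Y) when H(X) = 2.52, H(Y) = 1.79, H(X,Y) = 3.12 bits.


I(X;Y) = H(X) + H(Y) - H(X,Y) = 2.52 + 1.79 - 3.12 = 1.19

1.19 bits


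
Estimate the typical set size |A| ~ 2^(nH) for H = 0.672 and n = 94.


log2|A_typical| = nH = 94 * 0.672 = 63.168, so |A_typical| ~ 2^63.168 = 1.036e+19

1.036e+19


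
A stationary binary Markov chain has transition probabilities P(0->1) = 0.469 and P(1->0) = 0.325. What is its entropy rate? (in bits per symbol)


Stationary distribution: pi_0 = p10/(p01+p10) = 0.4093, pi_1 = 0.5907. Entropy rate H' = pi_0*H(p01) + pi_1*H(p10) = 0.4093*0.9972 + 0.5907*0.9097 = 0.9455

0.9455 bits/symbol


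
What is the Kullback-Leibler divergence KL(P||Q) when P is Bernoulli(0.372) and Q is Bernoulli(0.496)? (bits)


KL = p*log2(p/q) + (1-p)*log2((1-p)/(1-q)) = 0.372*log2(0.372/0.496) + 0.628*log2(0.628/0.504) = 0.0449

0.0449 bits


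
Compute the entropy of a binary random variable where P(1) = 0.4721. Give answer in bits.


H = -p*log2(p) - (1-p)*log2(1-p). -0.4721*log2(0.4721) = 0.511207; -0.5279*log2(0.5279) = 0.486546. H = 0.511207 + 0.486546 = 0.9978

0.9978 bits


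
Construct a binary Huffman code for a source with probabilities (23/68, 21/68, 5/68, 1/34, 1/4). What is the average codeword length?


Huffman construction (repeatedly merge the two least-probable nodes; each merge adds 1 bit to every symbol beneath it): 1/34 + 5/68 = 7/68; 7/68 + 1/4 = 6/17; 21/68 + 23/68 = 11/17; 6/17 + 11/17 = 1. Resulting codeword lengths (in the order the probabilities were given): (2, 2, 3, 3, 2). L_avg = sum(p_i * l_i) = 23/68*2 + 21/68*2 + 5/68*3 + 1/34*3 + 1/4*2 = 143/68 = 2.1029

2.1029 bits


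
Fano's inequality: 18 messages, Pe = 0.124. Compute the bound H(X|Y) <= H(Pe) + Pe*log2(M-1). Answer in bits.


H(Pe) = -Pe*log2(Pe) - (1-Pe)*log2(1-Pe) = -0.124*log2(0.124) - 0.876*log2(0.876) = 0.373437 + 0.167314 = 0.5408. Pe*log2(M-1) = 0.124*log2(17) = 0.506845. Bound = H(Pe) + Pe*log2(M-1) = 0.373437 + 0.167314 + 0.506845 = 1.0476

1.0476 bits


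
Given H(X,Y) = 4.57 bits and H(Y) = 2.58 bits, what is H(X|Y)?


H(X|Y) = H(X,Y) - H(Y) = 4.57 - 2.58 = 1.99

1.99 bits


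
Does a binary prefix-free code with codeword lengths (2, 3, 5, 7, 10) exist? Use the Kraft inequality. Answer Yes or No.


Kraft sum = sum(2^(-l_i)) = 0.415, need <= 1. Result: satisfied (a binary prefix-free code with these lengths exists)

Yes


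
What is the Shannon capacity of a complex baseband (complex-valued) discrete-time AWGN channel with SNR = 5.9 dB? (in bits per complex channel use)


SNR_linear = 10^(5.9/10) = 3.8905; C = log2(1 + SNR_linear) = log2(1 + 3.8905) = 2.29

2.29 bits/channel use


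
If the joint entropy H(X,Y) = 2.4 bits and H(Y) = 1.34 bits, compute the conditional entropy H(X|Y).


H(X|Y) = H(X,Y) - H(Y) = 2.4 - 1.34 = 1.06

1.06 bits


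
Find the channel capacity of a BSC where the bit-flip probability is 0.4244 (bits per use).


H(p) = -p*log2(p) - (1-p)*log2(1-p) = -0.4244*log2(0.4244) - 0.5756*log2(0.5756) = 0.524772 + 0.458673 = 0.9834. C = 1 - H(p) = 1 - 0.9834 = 0.0166

0.0166 bits


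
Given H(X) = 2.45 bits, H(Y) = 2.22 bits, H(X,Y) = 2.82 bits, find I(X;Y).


I(X;Y) = H(X) + H(Y) - H(X,Y) = 2.45 + 2.22 - 2.82 = 1.85

1.85 bits


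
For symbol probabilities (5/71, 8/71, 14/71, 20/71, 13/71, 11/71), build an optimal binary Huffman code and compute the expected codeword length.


Huffman construction (repeatedly merge the two least-probable nodes; each merge adds 1 bit to every symbol beneath it): 5/71 + 8/71 = 13/71; 11/71 + 13/71 = 24/71; 13/71 + 14/71 = 27/71; 20/71 + 24/71 = 44/71; 27/71 + 44/71 = 1. Resulting codeword lengths (in the order the probabilities were given): (3, 3, 2, 2, 3, 3). L_avg = sum(p_i * l_i) = 5/71*3 + 8/71*3 + 14/71*2 + 20/71*2 + 13/71*3 + 11/71*3 = 179/71 = 2.5211

2.5211 bits


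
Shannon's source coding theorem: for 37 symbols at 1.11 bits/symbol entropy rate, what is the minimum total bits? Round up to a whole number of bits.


Minimum bits >= n * H = 37 * 1.11 = 41.07, rounded up to a whole number of bits = 42

42 bits


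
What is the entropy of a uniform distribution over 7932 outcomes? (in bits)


H = log2(n) = log2(7932) = 12.9535

12.9535 bits


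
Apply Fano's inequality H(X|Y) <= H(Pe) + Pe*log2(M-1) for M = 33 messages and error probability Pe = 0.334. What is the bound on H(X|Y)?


H(Pe) = -Pe*log2(Pe) - (1-Pe)*log2(1-Pe) = -0.334*log2(0.334) - 0.666*log2(0.666) = 0.528415 + 0.390546 = 0.919. Pe*log2(M-1) = 0.334*log2(32) = 1.670000. Bound = H(Pe) + Pe*log2(M-1) = 0.528415 + 0.390546 + 1.670000 = 2.589

2.589 bits


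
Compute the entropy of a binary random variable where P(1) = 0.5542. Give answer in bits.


H = -p*log2(p) - (1-p)*log2(1-p). -0.5542*log2(0.5542) = 0.471913; -0.4458*log2(0.4458) = 0.519594. H = 0.471913 + 0.519594 = 0.9915

0.9915 bits


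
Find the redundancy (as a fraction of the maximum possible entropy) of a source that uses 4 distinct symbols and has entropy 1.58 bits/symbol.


H_max = log2(K) = log2(4) = 2.0 bits/symbol. Redundancy = 1 - H/H_max = 1 - 1.58/2.0 = 1 - 0.79 = 0.21

0.21


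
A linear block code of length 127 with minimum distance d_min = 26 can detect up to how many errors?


Detection capability = d_min - 1 = 26 - 1 = 25

25 errors


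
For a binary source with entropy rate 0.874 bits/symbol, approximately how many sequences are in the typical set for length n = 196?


log2|A_typical| = nH = 196 * 0.874 = 171.304, so |A_typical| ~ 2^171.304 = 3.695e+51

3.695e+51


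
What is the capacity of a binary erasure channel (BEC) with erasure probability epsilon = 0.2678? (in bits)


C = 1 - epsilon = 1 - 0.2678 = 0.7322

0.7322 bits


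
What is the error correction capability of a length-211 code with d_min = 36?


Correction capability = floor((d-1)/2) = floor((36-1)/2) = 17

17 errors


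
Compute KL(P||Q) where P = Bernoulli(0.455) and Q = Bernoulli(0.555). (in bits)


KL = p*log2(p/q) + (1-p)*log2((1-p)/(1-q)) = 0.455*log2(0.455/0.555) + 0.545*log2(0.545/0.445) = 0.029

0.029 bits


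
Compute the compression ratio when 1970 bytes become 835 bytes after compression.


Ratio = original / compressed = 1970 / 835 = 2.3593

2.3593


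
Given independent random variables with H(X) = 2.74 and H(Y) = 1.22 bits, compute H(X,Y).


For independent variables, H(X,Y) = H(X) + H(Y) = 2.74 + 1.22 = 3.96

3.96 bits


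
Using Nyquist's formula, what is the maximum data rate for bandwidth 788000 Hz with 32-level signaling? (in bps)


Rate = 2 * B * log2(M) = 2 * 788000 * 5.0 = 7880000.0

7880000.0 bps


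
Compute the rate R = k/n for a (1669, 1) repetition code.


Rate = k/n = 1/1669

1/1669


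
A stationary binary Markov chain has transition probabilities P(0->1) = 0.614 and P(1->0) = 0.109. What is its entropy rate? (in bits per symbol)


Stationary distribution: pi_0 = p10/(p01+p10) = 0.1508, pi_1 = 0.8492. Entropy rate H' = pi_0*H(p01) + pi_1*H(p10) = 0.1508*0.9622 + 0.8492*0.4969 = 0.567

0.567 bits/symbol


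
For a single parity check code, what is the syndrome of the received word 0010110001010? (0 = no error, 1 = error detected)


Syndrome = XOR of all bits = 0 XOR 0 XOR 1 XOR 0 XOR 1 XOR 1 XOR 0 XOR 0 XOR 0 XOR 1 XOR 0 XOR 1 XOR 0 = 1

1


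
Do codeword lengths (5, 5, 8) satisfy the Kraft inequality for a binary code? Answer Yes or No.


Kraft sum = sum(2^(-l_i)) = 0.0664, need <= 1. Result: satisfied (a binary prefix-free code with these lengths exists)

Yes


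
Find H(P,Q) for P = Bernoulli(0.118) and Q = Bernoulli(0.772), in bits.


H(P,Q) = -p*log2(q) - (1-p)*log2(1-q). -0.118*log2(0.772) = 0.044053; -0.882*log2(0.228) = 1.881213. H(P,Q) = 0.044053 + 1.881213 = 1.9253

1.9253 bits


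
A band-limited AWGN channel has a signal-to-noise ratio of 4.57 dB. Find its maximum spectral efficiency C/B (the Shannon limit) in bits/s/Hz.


SNR_linear = 10^(4.57/10) = 2.8642; C/B = log2(1 + SNR_linear) = log2(1 + 2.8642) = 1.9502

1.9502 bits/s/Hz


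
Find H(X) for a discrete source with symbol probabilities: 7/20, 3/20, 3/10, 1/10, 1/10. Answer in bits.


H = -sum(p_i * log2(p_i)). Terms: -(7/20)*log2(7/20) = 0.530101; -(3/20)*log2(3/20) = 0.410545; -(3/10)*log2(3/10) = 0.521090; -(1/10)*log2(1/10) = 0.332193; -(1/10)*log2(1/10) = 0.332193. H = 0.530101 + 0.410545 + 0.521090 + 0.332193 + 0.332193 = 2.1261

2.1261 bits


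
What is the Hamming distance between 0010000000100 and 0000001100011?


Count differing positions: . . ^ . . . ^ ^ . . ^ ^ ^ = 6 differences

6


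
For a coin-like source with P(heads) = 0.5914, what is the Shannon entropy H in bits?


H = -p*log2(p) - (1-p)*log2(1-p). -0.5914*log2(0.5914) = 0.448159; -0.4086*log2(0.4086) = 0.527600. H = 0.448159 + 0.527600 = 0.9758

0.9758 bits


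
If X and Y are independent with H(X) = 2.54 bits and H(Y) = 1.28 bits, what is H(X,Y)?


For independent variables, H(X,Y) = H(X) + H(Y) = 2.54 + 1.28 = 3.82

3.82 bits


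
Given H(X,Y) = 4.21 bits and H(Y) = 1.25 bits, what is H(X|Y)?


H(X|Y) = H(X,Y) - H(Y) = 4.21 - 1.25 = 2.96

2.96 bits


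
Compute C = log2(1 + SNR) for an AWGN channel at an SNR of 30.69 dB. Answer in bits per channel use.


SNR_linear = 10^(30.69/10) = 1172.1954; C = log2(1 + SNR_linear) = log2(1 + 1172.1954) = 10.1962

10.1962 bits/channel use


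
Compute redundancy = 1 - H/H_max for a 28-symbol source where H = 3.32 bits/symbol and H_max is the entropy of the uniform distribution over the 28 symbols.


H_max = log2(K) = log2(28) = 4.8074 bits/symbol. Redundancy = 1 - H/H_max = 1 - 3.32/4.8074 = 1 - 0.6906 = 0.3094

0.3094


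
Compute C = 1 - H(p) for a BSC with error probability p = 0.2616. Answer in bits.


H(p) = -p*log2(p) - (1-p)*log2(1-p) = -0.2616*log2(0.2616) - 0.7384*log2(0.7384) = 0.506082 + 0.323069 = 0.8292. C = 1 - H(p) = 1 - 0.8292 = 0.1708

0.1708 bits


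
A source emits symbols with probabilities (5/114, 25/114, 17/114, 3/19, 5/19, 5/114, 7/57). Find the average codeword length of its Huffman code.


Huffman construction (repeatedly merge the two least-probable nodes; each merge adds 1 bit to every symbol beneath it): 5/114 + 5/114 = 5/57; 5/57 + 7/57 = 4/19; 17/114 + 3/19 = 35/114; 4/19 + 25/114 = 49/114; 5/19 + 35/114 = 65/114; 49/114 + 65/114 = 1. Resulting codeword lengths (in the order the probabilities were given): (4, 2, 3, 3, 2, 4, 3). L_avg = sum(p_i * l_i) = 5/114*4 + 25/114*2 + 17/114*3 + 3/19*3 + 5/19*2 + 5/114*4 + 7/57*3 = 99/38 = 2.6053

2.6053 bits


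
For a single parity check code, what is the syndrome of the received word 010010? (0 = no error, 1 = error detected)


Syndrome = XOR of all bits = 0 XOR 1 XOR 0 XOR 0 XOR 1 XOR 0 = 0

0


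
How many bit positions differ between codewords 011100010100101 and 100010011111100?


Count differing positions: ^ ^ ^ ^ ^ . . . ^ . ^ ^ . . ^ = 9 differences

9


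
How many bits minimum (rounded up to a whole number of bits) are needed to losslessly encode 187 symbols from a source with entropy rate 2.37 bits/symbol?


Minimum bits >= n * H = 187 * 2.37 = 443.19, rounded up to a whole number of bits = 444

444 bits


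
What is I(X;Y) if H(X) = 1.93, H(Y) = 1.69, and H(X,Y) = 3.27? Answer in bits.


I(X;Y) = H(X) + H(Y) - H(X,Y) = 1.93 + 1.69 - 3.27 = 0.35

0.35 bits


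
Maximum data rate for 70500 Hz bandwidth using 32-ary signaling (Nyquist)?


Rate = 2 * B * log2(M) = 2 * 70500 * 5.0 = 705000.0

705000.0 bps


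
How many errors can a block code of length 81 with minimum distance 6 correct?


Correction capability = floor((d-1)/2) = floor((6-1)/2) = 2

2 errors


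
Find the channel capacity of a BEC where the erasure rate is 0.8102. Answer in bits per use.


C = 1 - epsilon = 1 - 0.8102 = 0.1898

0.1898 bits


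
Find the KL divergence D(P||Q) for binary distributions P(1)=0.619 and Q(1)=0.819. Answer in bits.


KL = p*log2(p/q) + (1-p)*log2((1-p)/(1-q)) = 0.619*log2(0.619/0.819) + 0.381*log2(0.381/0.181) = 0.1591

0.1591 bits


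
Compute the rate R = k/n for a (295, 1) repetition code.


Rate = k/n = 1/295

1/295


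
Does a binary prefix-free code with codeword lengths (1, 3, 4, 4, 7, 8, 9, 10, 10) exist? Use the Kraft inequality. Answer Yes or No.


Kraft sum = sum(2^(-l_i)) = 0.7656, need <= 1. Result: satisfied (a binary prefix-free code with these lengths exists)

Yes


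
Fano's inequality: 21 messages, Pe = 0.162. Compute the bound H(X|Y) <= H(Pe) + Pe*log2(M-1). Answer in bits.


H(Pe) = -Pe*log2(Pe) - (1-Pe)*log2(1-Pe) = -0.162*log2(0.162) - 0.838*log2(0.838) = 0.425401 + 0.213671 = 0.6391. Pe*log2(M-1) = 0.162*log2(20) = 0.700152. Bound = H(Pe) + Pe*log2(M-1) = 0.425401 + 0.213671 + 0.700152 = 1.3392

1.3392 bits


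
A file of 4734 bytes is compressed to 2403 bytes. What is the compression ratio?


Ratio = original / compressed = 4734 / 2403 = 1.97

1.97


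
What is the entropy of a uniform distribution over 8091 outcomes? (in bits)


H = log2(n) = log2(8091) = 12.9821

12.9821 bits


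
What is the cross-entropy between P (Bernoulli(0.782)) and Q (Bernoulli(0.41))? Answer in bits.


H(P,Q) = -p*log2(q) - (1-p)*log2(1-q). -0.782*log2(0.41) = 1.005890; -0.218*log2(0.59) = 0.165944. H(P,Q) = 1.005890 + 0.165944 = 1.1718

1.1718 bits


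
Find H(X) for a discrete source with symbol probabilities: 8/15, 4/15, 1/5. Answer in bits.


H = -sum(p_i * log2(p_i)). Terms: -(8/15)*log2(8/15) = 0.483675; -(4/15)*log2(4/15) = 0.508504; -(1/5)*log2(1/5) = 0.464386. H = 0.483675 + 0.508504 + 0.464386 = 1.4566

1.4566 bits


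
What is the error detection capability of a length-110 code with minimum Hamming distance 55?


Detection capability = d_min - 1 = 55 - 1 = 54

54 errors


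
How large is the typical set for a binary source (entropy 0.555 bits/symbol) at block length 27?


log2|A_typical| = nH = 27 * 0.555 = 14.985, so |A_typical| ~ 2^14.985 = 3.243e+04

3.243e+04


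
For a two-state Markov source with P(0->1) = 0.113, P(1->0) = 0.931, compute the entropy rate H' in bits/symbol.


Stationary distribution: pi_0 = p10/(p01+p10) = 0.8918, pi_1 = 0.1082. Entropy rate H' = pi_0*H(p01) + pi_1*H(p10) = 0.8918*0.5089 + 0.1082*0.3622 = 0.493

0.493 bits/symbol


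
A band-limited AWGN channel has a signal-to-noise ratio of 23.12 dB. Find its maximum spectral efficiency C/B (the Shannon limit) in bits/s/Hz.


SNR_linear = 10^(23.12/10) = 205.1162; C/B = log2(1 + SNR_linear) = log2(1 + 205.1162) = 7.6873

7.6873 bits/s/Hz


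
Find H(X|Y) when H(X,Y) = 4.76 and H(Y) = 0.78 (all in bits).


H(X|Y) = H(X,Y) - H(Y) = 4.76 - 0.78 = 3.98

3.98 bits


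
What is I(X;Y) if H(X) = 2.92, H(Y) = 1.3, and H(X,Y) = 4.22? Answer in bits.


I(X;Y) = H(X) + H(Y) - H(X,Y) = 2.92 + 1.3 - 4.22 = 0.0

0.0 bits


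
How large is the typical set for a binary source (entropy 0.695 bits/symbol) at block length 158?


log2|A_typical| = nH = 158 * 0.695 = 109.81, so |A_typical| ~ 2^109.81 = 1.138e+33

1.138e+33


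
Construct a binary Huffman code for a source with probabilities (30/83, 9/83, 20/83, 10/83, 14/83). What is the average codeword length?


Huffman construction (repeatedly merge the two least-probable nodes; each merge adds 1 bit to every symbol beneath it): 9/83 + 10/83 = 19/83; 14/83 + 19/83 = 33/83; 20/83 + 30/83 = 50/83; 33/83 + 50/83 = 1. Resulting codeword lengths (in the order the probabilities were given): (2, 3, 2, 3, 2). L_avg = sum(p_i * l_i) = 30/83*2 + 9/83*3 + 20/83*2 + 10/83*3 + 14/83*2 = 185/83 = 2.2289

2.2289 bits


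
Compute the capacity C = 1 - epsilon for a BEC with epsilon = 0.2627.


C = 1 - epsilon = 1 - 0.2627 = 0.7373

0.7373 bits


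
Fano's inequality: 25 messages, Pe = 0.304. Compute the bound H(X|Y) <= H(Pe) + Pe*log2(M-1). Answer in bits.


H(Pe) = -Pe*log2(Pe) - (1-Pe)*log2(1-Pe) = -0.304*log2(0.304) - 0.696*log2(0.696) = 0.522228 + 0.363897 = 0.8861. Pe*log2(M-1) = 0.304*log2(24) = 1.393829. Bound = H(Pe) + Pe*log2(M-1) = 0.522228 + 0.363897 + 1.393829 = 2.28

2.28 bits


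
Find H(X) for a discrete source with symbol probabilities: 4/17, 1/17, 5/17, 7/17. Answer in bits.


H = -sum(p_i * log2(p_i)). Terms: -(4/17)*log2(4/17) = 0.491168; -(1/17)*log2(1/17) = 0.240439; -(5/17)*log2(5/17) = 0.519275; -(7/17)*log2(7/17) = 0.527103. H = 0.491168 + 0.240439 + 0.519275 + 0.527103 = 1.778

1.778 bits


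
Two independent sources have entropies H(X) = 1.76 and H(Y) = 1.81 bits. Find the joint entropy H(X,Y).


For independent variables, H(X,Y) = H(X) + H(Y) = 1.76 + 1.81 = 3.57

3.57 bits


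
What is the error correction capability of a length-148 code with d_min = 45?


Correction capability = floor((d-1)/2) = floor((45-1)/2) = 22

22 errors


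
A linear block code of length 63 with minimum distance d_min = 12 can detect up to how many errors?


Detection capability = d_min - 1 = 12 - 1 = 11

11 errors


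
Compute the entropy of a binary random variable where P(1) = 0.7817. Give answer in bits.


H = -p*log2(p) - (1-p)*log2(1-p). -0.7817*log2(0.7817) = 0.277748; -0.2183*log2(0.2183) = 0.479303. H = 0.277748 + 0.479303 = 0.7571

0.7571 bits


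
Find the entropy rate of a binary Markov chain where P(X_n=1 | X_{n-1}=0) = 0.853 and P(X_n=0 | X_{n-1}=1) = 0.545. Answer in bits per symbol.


Stationary distribution: pi_0 = p10/(p01+p10) = 0.3898, pi_1 = 0.6102. Entropy rate H' = pi_0*H(p01) + pi_1*H(p10) = 0.3898*0.6023 + 0.6102*0.9941 = 0.8414

0.8414 bits/symbol


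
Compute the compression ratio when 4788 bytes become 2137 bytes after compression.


Ratio = original / compressed = 4788 / 2137 = 2.2405

2.2405


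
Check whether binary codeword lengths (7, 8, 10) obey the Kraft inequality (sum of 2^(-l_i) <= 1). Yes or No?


Kraft sum = sum(2^(-l_i)) = 0.0127, need <= 1. Result: satisfied (a binary prefix-free code with these lengths exists)

Yes


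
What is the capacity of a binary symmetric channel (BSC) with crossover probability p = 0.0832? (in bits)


H(p) = -p*log2(p) - (1-p)*log2(1-p) = -0.0832*log2(0.0832) - 0.9168*log2(0.9168) = 0.298461 + 0.114894 = 0.4134. C = 1 - H(p) = 1 - 0.4134 = 0.5866

0.5866 bits


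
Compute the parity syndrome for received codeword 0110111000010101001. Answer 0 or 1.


Syndrome = XOR of all bits = 0 XOR 1 XOR 1 XOR 0 XOR 1 XOR 1 XOR 1 XOR 0 XOR 0 XOR 0 XOR 0 XOR 1 XOR 0 XOR 1 XOR 0 XOR 1 XOR 0 XOR 0 XOR 1 = 1

1


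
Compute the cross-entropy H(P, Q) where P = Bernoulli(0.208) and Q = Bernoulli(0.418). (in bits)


H(P,Q) = -p*log2(q) - (1-p)*log2(1-q). -0.208*log2(0.418) = 0.261752; -0.792*log2(0.582) = 0.618480. H(P,Q) = 0.261752 + 0.618480 = 0.8802

0.8802 bits


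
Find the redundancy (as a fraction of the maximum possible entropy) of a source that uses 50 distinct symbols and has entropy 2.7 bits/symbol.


H_max = log2(K) = log2(50) = 5.6439 bits/symbol. Redundancy = 1 - H/H_max = 1 - 2.7/5.6439 = 1 - 0.4784 = 0.5216

0.5216


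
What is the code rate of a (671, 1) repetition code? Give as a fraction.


Rate = k/n = 1/671

1/671


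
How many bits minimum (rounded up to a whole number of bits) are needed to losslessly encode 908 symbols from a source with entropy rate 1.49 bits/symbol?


Minimum bits >= n * H = 908 * 1.49 = 1352.92, rounded up to a whole number of bits = 1353

1353 bits


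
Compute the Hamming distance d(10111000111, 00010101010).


Count differing positions: ^ . ^ . ^ ^ . ^ ^ . ^ = 7 differences

7


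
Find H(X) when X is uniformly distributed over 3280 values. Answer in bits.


H = log2(n) = log2(3280) = 11.6795

11.6795 bits


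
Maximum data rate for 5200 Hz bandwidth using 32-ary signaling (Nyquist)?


Rate = 2 * B * log2(M) = 2 * 5200 * 5.0 = 52000.0

52000.0 bps


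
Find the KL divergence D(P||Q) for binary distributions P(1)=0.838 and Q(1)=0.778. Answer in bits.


KL = p*log2(p/q) + (1-p)*log2((1-p)/(1-q)) = 0.838*log2(0.838/0.778) + 0.162*log2(0.162/0.222) = 0.0162

0.0162 bits


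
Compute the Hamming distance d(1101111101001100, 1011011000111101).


Count differing positions: . ^ ^ . ^ . . ^ . ^ ^ ^ . . . ^ = 8 differences

8


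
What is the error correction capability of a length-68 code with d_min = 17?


Correction capability = floor((d-1)/2) = floor((17-1)/2) = 8

8 errors


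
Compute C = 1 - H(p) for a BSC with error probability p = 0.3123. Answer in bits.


H(p) = -p*log2(p) - (1-p)*log2(1-p) = -0.3123*log2(0.3123) - 0.6877*log2(0.6877) = 0.524350 + 0.371460 = 0.8958. C = 1 - H(p) = 1 - 0.8958 = 0.1042

0.1042 bits


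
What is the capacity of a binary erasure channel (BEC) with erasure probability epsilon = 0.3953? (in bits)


C = 1 - epsilon = 1 - 0.3953 = 0.6047

0.6047 bits


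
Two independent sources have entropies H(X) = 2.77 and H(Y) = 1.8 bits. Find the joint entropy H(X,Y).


For independent variables, H(X,Y) = H(X) + H(Y) = 2.77 + 1.8 = 4.57

4.57 bits


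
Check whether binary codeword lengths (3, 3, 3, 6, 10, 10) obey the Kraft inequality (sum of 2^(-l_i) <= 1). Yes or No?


Kraft sum = sum(2^(-l_i)) = 0.3926, need <= 1. Result: satisfied (a binary prefix-free code with these lengths exists)

Yes


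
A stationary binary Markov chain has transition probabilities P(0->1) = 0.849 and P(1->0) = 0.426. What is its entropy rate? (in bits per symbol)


Stationary distribution: pi_0 = p10/(p01+p10) = 0.3341, pi_1 = 0.6659. Entropy rate H' = pi_0*H(p01) + pi_1*H(p10) = 0.3341*0.6123 + 0.6659*0.9841 = 0.8599

0.8599 bits/symbol


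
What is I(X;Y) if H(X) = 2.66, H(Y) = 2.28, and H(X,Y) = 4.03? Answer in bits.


I(X;Y) = H(X) + H(Y) - H(X,Y) = 2.66 + 2.28 - 4.03 = 0.91

0.91 bits


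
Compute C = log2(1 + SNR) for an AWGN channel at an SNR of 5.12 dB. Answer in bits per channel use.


SNR_linear = 10^(5.12/10) = 3.2509; C = log2(1 + SNR_linear) = log2(1 + 3.2509) = 2.0878

2.0878 bits/channel use


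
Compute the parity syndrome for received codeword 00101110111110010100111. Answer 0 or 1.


Syndrome = XOR of all bits = 0 XOR 0 XOR 1 XOR 0 XOR 1 XOR 1 XOR 1 XOR 0 XOR 1 XOR 1 XOR 1 XOR 1 XOR 1 XOR 0 XOR 0 XOR 1 XOR 0 XOR 1 XOR 0 XOR 0 XOR 1 XOR 1 XOR 1 = 0

0


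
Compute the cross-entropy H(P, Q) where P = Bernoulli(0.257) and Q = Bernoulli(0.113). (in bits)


H(P,Q) = -p*log2(q) - (1-p)*log2(1-q). -0.257*log2(0.113) = 0.808421; -0.743*log2(0.887) = 0.128535. H(P,Q) = 0.808421 + 0.128535 = 0.937

0.937 bits


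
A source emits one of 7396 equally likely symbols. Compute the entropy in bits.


H = log2(n) = log2(7396) = 12.8525

12.8525 bits


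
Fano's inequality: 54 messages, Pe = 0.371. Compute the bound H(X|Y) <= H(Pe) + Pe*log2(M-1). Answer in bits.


H(Pe) = -Pe*log2(Pe) - (1-Pe)*log2(1-Pe) = -0.371*log2(0.371) - 0.629*log2(0.629) = 0.530719 + 0.420718 = 0.9514. Pe*log2(M-1) = 0.371*log2(53) = 2.125058. Bound = H(Pe) + Pe*log2(M-1) = 0.530719 + 0.420718 + 2.125058 = 3.0765

3.0765 bits


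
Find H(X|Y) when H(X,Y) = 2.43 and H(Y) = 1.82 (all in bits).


H(X|Y) = H(X,Y) - H(Y) = 2.43 - 1.82 = 0.61

0.61 bits


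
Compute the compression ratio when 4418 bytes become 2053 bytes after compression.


Ratio = original / compressed = 4418 / 2053 = 2.152

2.152


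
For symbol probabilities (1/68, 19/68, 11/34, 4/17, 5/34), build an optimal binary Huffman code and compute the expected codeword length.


Huffman construction (repeatedly merge the two least-probable nodes; each merge adds 1 bit to every symbol beneath it): 1/68 + 5/34 = 11/68; 11/68 + 4/17 = 27/68; 19/68 + 11/34 = 41/68; 27/68 + 41/68 = 1. Resulting codeword lengths (in the order the probabilities were given): (3, 2, 2, 2, 3). L_avg = sum(p_i * l_i) = 1/68*3 + 19/68*2 + 11/34*2 + 4/17*2 + 5/34*3 = 147/68 = 2.1618

2.1618 bits


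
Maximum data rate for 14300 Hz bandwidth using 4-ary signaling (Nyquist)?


Rate = 2 * B * log2(M) = 2 * 14300 * 2.0 = 57200.0

57200.0 bps


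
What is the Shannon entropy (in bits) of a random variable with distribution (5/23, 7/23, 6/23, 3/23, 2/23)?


H = -sum(p_i * log2(p_i)). Terms: -(5/23)*log2(5/23) = 0.478616; -(7/23)*log2(7/23) = 0.522324; -(6/23)*log2(6/23) = 0.505722; -(3/23)*log2(3/23) = 0.383296; -(2/23)*log2(2/23) = 0.306397. H = 0.478616 + 0.522324 + 0.505722 + 0.383296 + 0.306397 = 2.1964

2.1964 bits


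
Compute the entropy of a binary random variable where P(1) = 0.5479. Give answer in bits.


H = -p*log2(p) - (1-p)*log2(1-p). -0.5479*log2(0.5479) = 0.475586; -0.4521*log2(0.4521) = 0.517784. H = 0.475586 + 0.517784 = 0.9934

0.9934 bits


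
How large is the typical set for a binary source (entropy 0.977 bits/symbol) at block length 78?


log2|A_typical| = nH = 78 * 0.977 = 76.206, so |A_typical| ~ 2^76.206 = 8.715e+22

8.715e+22
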